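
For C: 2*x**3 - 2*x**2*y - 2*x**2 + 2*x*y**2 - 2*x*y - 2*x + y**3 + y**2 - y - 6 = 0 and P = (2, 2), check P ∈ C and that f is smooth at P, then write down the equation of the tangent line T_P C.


Tangent line at P: 2*x + 19*y - 42 = 0.

Step 1: f(2, 2) = 0, so P lies on C.
Step 2: partial derivatives
  f_x(x, y) = 6*x**2 - 4*x*y - 4*x + 2*y**2 - 2*y - 2, f_y(x, y) = -2*x**2 + 4*x*y - 2*x + 3*y**2 + 2*y - 1.
  f_x(P) = 2, f_y(P) = 19 (gradient nonzero, so P is smooth).
Step 3: tangent line at P: 2·(x − 2) + 19·(y − 2) = 0.
Expanding: 2*x + 19*y - 42 = 0.


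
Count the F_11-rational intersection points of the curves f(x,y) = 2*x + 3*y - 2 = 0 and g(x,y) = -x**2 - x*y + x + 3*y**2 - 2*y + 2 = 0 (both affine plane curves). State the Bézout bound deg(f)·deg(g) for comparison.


Common zeros: {(5, 1), (7, 7)}; count = 2; Bézout bound = 2.

deg(f) = 1, deg(g) = 2, so Bézout bound = 2.
Scan x ∈ F_11. For each x, list the y ∈ F_11 with f(x, y) ≡ 0 and those with g(x, y) ≡ 0 (mod 11); the common zeros in that column are the intersection.
  x = 0: f ≡ 0 at y ∈ {8}; g ≡ 0 at y ∈ ∅; common: ∅.
  x = 1: f ≡ 0 at y ∈ {0}; g ≡ 0 at y ∈ ∅; common: ∅.
  x = 2: f ≡ 0 at y ∈ {3}; g ≡ 0 at y ∈ {0, 5}; common: ∅.
  x = 3: f ≡ 0 at y ∈ {6}; g ≡ 0 at y ∈ ∅; common: ∅.
  x = 4: f ≡ 0 at y ∈ {9}; g ≡ 0 at y ∈ ∅; common: ∅.
  x = 5: f ≡ 0 at y ∈ {1}; g ≡ 0 at y ∈ {1, 5}; common: {1}.
  x = 6: f ≡ 0 at y ∈ {4}; g ≡ 0 at y ∈ {1, 9}; common: ∅.
  x = 7: f ≡ 0 at y ∈ {7}; g ≡ 0 at y ∈ {7}; common: {7}.
  x = 8: f ≡ 0 at y ∈ {10}; g ≡ 0 at y ∈ {9}; common: ∅.
  x = 9: f ≡ 0 at y ∈ {2}; g ≡ 0 at y ∈ {4, 7}; common: ∅.
  x = 10: f ≡ 0 at y ∈ {5}; g ≡ 0 at y ∈ {0, 4}; common: ∅.
Collecting: common zeros = {(5, 1), (7, 7)}, so the count is 2.
Comparison with the Bézout bound: 2 ≤ 2 = deg(f)·deg(g), as expected for curves with no common component (the bound is attained).


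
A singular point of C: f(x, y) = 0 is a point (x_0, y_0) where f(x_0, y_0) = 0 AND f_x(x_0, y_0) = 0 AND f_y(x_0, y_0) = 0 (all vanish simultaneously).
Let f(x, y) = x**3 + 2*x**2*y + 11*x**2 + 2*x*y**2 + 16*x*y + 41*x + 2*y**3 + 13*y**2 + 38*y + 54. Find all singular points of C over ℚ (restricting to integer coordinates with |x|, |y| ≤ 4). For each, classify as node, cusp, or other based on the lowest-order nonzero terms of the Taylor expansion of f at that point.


Singular points: {(-3, -1)}; classification: cusp.

Compute partial derivatives:
  f_x = 3*x**2 + 4*x*y + 22*x + 2*y**2 + 16*y + 41.
  f_y = 2*x**2 + 4*x*y + 16*x + 6*y**2 + 26*y + 38.
Scan x_0 ∈ {−4, ..., 4}. For each x_0, f_y(x_0, y) is a polynomial in y; find its integer roots y ∈ {−4, ..., 4}, then test f_x and f at those candidates.
  x = -4: f_y(-4, y) = 6*y**2 + 10*y + 6; no integer root y with |y| ≤ 4.
  x = -3: f_y(-3, y) = 6*y**2 + 14*y + 8; vanishes at y ∈ {-1}. (-3, -1): f_x = 0, f = 0 — SINGULAR.
  x = -2: f_y(-2, y) = 6*y**2 + 18*y + 14; no integer root y with |y| ≤ 4.
  x = -1: f_y(-1, y) = 6*y**2 + 22*y + 24; no integer root y with |y| ≤ 4.
  x = 0: f_y(0, y) = 6*y**2 + 26*y + 38; no integer root y with |y| ≤ 4.
  x = 1: f_y(1, y) = 6*y**2 + 30*y + 56; no integer root y with |y| ≤ 4.
  x = 2: f_y(2, y) = 6*y**2 + 34*y + 78; no integer root y with |y| ≤ 4.
  x = 3: f_y(3, y) = 6*y**2 + 38*y + 104; no integer root y with |y| ≤ 4.
  x = 4: f_y(4, y) = 6*y**2 + 42*y + 134; no integer root y with |y| ≤ 4.
Only singular point on the grid: (-3, -1).
Classify: substitute x = -3 + u, y = -1 + v and expand: f = u**3 + 2*u**2*v + 2*u*v**2 + 2*v**3 + v**2.
No constant or linear terms (consistent with a singular point). Quadratic part: v**2. Cubic part: u**3 + 2*u**2*v + 2*u*v**2 + 2*v**3.
The quadratic part v**2 is a perfect square, so there is a single (double) tangent line v = 0, i.e. y = -1. Restricting the cubic part to that line (v = 0) leaves u**3 ≠ 0, so f is not divisible by v and the branch is v² ≈ -u**3 to lowest order — this is a cusp.
Classification: cusp.


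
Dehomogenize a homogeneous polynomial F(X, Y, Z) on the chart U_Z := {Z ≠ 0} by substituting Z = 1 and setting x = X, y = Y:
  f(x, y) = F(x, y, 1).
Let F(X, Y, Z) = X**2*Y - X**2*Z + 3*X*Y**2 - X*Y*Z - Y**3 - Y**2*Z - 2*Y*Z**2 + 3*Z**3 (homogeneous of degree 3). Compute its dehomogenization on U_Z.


f(x, y) = x**2*y - x**2 + 3*x*y**2 - x*y - y**3 - y**2 - 2*y + 3

On U_Z we set Z = 1. Each monomial c·X^i·Y^j·Z^k in F becomes c·x^i·y^j·1^k = c·x^i·y^j.
Substituting Z = 1: F(X, Y, 1) = x**2*y - x**2 + 3*x*y**2 - x*y - y**3 - y**2 - 2*y + 3.
Note: deg(f) ≤ deg(F) = 3; strict inequality happens when F is divisible by Z (lost terms).


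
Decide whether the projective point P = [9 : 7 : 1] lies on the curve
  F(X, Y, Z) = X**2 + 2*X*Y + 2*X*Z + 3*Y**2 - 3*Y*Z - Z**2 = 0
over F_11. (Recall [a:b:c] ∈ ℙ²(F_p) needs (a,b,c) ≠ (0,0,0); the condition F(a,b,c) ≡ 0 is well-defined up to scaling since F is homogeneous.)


F(9,7,1) ≡ 9 (mod 11); P is NOT on the curve.

Evaluate F(9, 7, 1) term-by-term (mod 11).
  X**2 ↦ 1·81·1·1 = 81
  2*X*Y ↦ 2·9·7·1 = 126
  2*X*Z ↦ 2·9·1·1 = 18
  3*Y**2 ↦ 3·1·49·1 = 147
  -3*Y*Z ↦ -3·1·7·1 = -21
  -Z**2 ↦ -1·1·1·1 = -1
Sum: F(9, 7, 1) = (81) + (126) + (18) + (147) + (-21) + (-1) = 350.
Reducing mod 11: 350 ≡ 9 (mod 11).
Since F(a, b, c) ≡ 9 ≠ 0 (mod 11), P does NOT lie on the curve.


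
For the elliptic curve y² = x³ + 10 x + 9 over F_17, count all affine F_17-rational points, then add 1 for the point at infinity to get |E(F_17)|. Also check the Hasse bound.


Affine points = {(0, 3), (0, 14), (3, 7), (3, 10), (6, 8), (6, 9), (10, 2), (10, 15), (12, 2), (12, 15), (15, 7), (15, 10), (16, 7), (16, 10)}; affine count = 14; |E(F_17)| = 15.

Discriminant check: Δ ∝ 4a³ + 27b² = 4·10³ + 27·9² = 4·1000 + 27·81 ≡ 16 (mod 17). Nonzero ⇒ E is nonsingular.
For each x ∈ F_17, compute rhs = x³ + 10·x + 9 mod 17, then count y ∈ F_17 with y² ≡ rhs.
  x = 0: rhs = 9, matching y values: 3, 14 (2 points).
  x = 1: rhs = 3, matching y values: none (0 points).
  x = 2: rhs = 3, matching y values: none (0 points).
  x = 3: rhs = 15, matching y values: 7, 10 (2 points).
  x = 4: rhs = 11, matching y values: none (0 points).
  x = 5: rhs = 14, matching y values: none (0 points).
  x = 6: rhs = 13, matching y values: 8, 9 (2 points).
  x = 7: rhs = 14, matching y values: none (0 points).
  x = 8: rhs = 6, matching y values: none (0 points).
  x = 9: rhs = 12, matching y values: none (0 points).
  x = 10: rhs = 4, matching y values: 2, 15 (2 points).
  x = 11: rhs = 5, matching y values: none (0 points).
  x = 12: rhs = 4, matching y values: 2, 15 (2 points).
  x = 13: rhs = 7, matching y values: none (0 points).
  x = 14: rhs = 3, matching y values: none (0 points).
  x = 15: rhs = 15, matching y values: 7, 10 (2 points).
  x = 16: rhs = 15, matching y values: 7, 10 (2 points).
Total affine count: 14.
Full point count |E(F_17)| = 14 + 1 = 15.
Hasse bound: |15 − (17+1)| = |-3| = 3 ≤ 2√17 ≈ 8.2462 ✓.


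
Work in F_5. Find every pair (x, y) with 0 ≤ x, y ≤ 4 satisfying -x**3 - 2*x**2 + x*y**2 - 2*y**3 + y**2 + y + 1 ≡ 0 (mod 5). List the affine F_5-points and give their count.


Affine F_5-points: {(1, 3), (2, 0), (4, 0)}; count = 3.

For each of the 25 pairs (x, y) ∈ F_5², evaluate f(x, y) mod 5. Record the zeros.
  x = 0: [0↦1, 1↦1, 2↦1, 3↦4, 4↦3]  zeros at y ∈ ∅
  x = 1: [0↦3, 1↦4, 2↦2, 3↦0, 4↦1]  zeros at y ∈ {3}
  x = 2: [0↦0, 1↦2, 2↦3, 3↦1, 4↦4]  zeros at y ∈ {0}
  x = 3: [0↦1, 1↦4, 2↦3, 3↦1, 4↦1]  zeros at y ∈ ∅
  x = 4: [0↦0, 1↦4, 2↦1, 3↦4, 4↦1]  zeros at y ∈ {0}
Collecting zeros: affine points = {(1, 3), (2, 0), (4, 0)}.
Total count |C(F_5)_aff| = 3.


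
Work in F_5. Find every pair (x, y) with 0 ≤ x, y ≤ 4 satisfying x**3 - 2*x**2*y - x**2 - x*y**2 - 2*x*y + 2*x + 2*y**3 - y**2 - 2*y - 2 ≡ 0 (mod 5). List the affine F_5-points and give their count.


Affine F_5-points: {(1, 0), (2, 4), (3, 2)}; count = 3.

For each of the 25 pairs (x, y) ∈ F_5², evaluate f(x, y) mod 5. Record the zeros.
  x = 0: [0↦3, 1↦2, 2↦1, 3↦2, 4↦2]  zeros at y ∈ ∅
  x = 1: [0↦0, 1↦4, 2↦1, 3↦3, 4↦2]  zeros at y ∈ {0}
  x = 2: [0↦1, 1↦1, 2↦2, 3↦1, 4↦0]  zeros at y ∈ {4}
  x = 3: [0↦2, 1↦4, 2↦0, 3↦2, 4↦2]  zeros at y ∈ {2}
  x = 4: [0↦4, 1↦4, 2↦1, 3↦2, 4↦4]  zeros at y ∈ ∅
Collecting zeros: affine points = {(1, 0), (2, 4), (3, 2)}.
Total count |C(F_5)_aff| = 3.


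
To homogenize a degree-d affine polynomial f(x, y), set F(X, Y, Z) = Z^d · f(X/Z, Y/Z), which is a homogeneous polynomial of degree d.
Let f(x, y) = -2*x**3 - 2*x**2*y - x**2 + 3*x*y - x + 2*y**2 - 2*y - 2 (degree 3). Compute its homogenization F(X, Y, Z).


F(X, Y, Z) = -2*X**3 - 2*X**2*Y - X**2*Z + 3*X*Y*Z - X*Z**2 + 2*Y**2*Z - 2*Y*Z**2 - 2*Z**3

deg(f) = 3.
Substitute x = X/Z, y = Y/Z into f, then multiply by Z^3.
  monomial -2·x^3·y^0 ↦ -2·X^3·Y^0·Z^0.
  monomial -2·x^2·y^1 ↦ -2·X^2·Y^1·Z^0.
  monomial -1·x^2·y^0 ↦ -1·X^2·Y^0·Z^1.
  monomial 3·x^1·y^1 ↦ 3·X^1·Y^1·Z^1.
  monomial -1·x^1·y^0 ↦ -1·X^1·Y^0·Z^2.
  monomial 2·x^0·y^2 ↦ 2·X^0·Y^2·Z^1.
  monomial -2·x^0·y^1 ↦ -2·X^0·Y^1·Z^2.
  monomial -2·x^0·y^0 ↦ -2·X^0·Y^0·Z^3.
Collecting: F(X, Y, Z) = -2*X**3 - 2*X**2*Y - X**2*Z + 3*X*Y*Z - X*Z**2 + 2*Y**2*Z - 2*Y*Z**2 - 2*Z**3.


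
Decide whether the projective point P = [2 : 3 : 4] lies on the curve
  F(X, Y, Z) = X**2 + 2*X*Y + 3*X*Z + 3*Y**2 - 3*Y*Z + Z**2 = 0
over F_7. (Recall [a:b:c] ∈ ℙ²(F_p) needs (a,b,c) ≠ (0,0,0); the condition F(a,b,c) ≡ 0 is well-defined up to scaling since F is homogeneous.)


F(2,3,4) ≡ 5 (mod 7); P is NOT on the curve.

Evaluate F(2, 3, 4) term-by-term (mod 7).
  X**2 ↦ 1·4·1·1 = 4
  2*X*Y ↦ 2·2·3·1 = 12
  3*X*Z ↦ 3·2·1·4 = 24
  3*Y**2 ↦ 3·1·9·1 = 27
  -3*Y*Z ↦ -3·1·3·4 = -36
  Z**2 ↦ 1·1·1·16 = 16
Sum: F(2, 3, 4) = (4) + (12) + (24) + (27) + (-36) + (16) = 47.
Reducing mod 7: 47 ≡ 5 (mod 7).
Since F(a, b, c) ≡ 5 ≠ 0 (mod 7), P does NOT lie on the curve.


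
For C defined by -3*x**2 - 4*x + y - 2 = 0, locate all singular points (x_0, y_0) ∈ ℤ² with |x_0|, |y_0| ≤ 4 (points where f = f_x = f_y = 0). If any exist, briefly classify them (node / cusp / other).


No singular points in the scanned grid; C is smooth there.

Compute partial derivatives:
  f_x = -6*x - 4.
  f_y = 1.
f_y = 1 is a nonzero constant, so f_y never vanishes: no point (x, y) can satisfy f = f_x = f_y = 0. In particular no (x, y) ∈ {−4, ..., 4}² is singular; the curve is smooth.


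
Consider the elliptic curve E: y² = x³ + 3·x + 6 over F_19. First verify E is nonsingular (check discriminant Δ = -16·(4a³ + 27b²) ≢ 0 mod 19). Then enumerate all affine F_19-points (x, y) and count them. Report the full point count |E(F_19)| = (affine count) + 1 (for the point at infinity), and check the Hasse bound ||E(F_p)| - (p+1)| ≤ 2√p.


Affine points = {(0, 5), (0, 14), (2, 1), (2, 18), (3, 2), (3, 17), (4, 5), (4, 14), (7, 3), (7, 16), (13, 0), (15, 5), (15, 14), (17, 7), (17, 12)}; affine count = 15; |E(F_19)| = 16.

Discriminant check: Δ ∝ 4a³ + 27b² = 4·3³ + 27·6² = 4·27 + 27·36 ≡ 16 (mod 19). Nonzero ⇒ E is nonsingular.
For each x ∈ F_19, compute rhs = x³ + 3·x + 6 mod 19, then count y ∈ F_19 with y² ≡ rhs.
  x = 0: rhs = 6, matching y values: 5, 14 (2 points).
  x = 1: rhs = 10, matching y values: none (0 points).
  x = 2: rhs = 1, matching y values: 1, 18 (2 points).
  x = 3: rhs = 4, matching y values: 2, 17 (2 points).
  x = 4: rhs = 6, matching y values: 5, 14 (2 points).
  x = 5: rhs = 13, matching y values: none (0 points).
  x = 6: rhs = 12, matching y values: none (0 points).
  x = 7: rhs = 9, matching y values: 3, 16 (2 points).
  x = 8: rhs = 10, matching y values: none (0 points).
  x = 9: rhs = 2, matching y values: none (0 points).
  x = 10: rhs = 10, matching y values: none (0 points).
  x = 11: rhs = 2, matching y values: none (0 points).
  x = 12: rhs = 3, matching y values: none (0 points).
  x = 13: rhs = 0, matching y values: 0 (1 points).
  x = 14: rhs = 18, matching y values: none (0 points).
  x = 15: rhs = 6, matching y values: 5, 14 (2 points).
  x = 16: rhs = 8, matching y values: none (0 points).
  x = 17: rhs = 11, matching y values: 7, 12 (2 points).
  x = 18: rhs = 2, matching y values: none (0 points).
Total affine count: 15.
Full point count |E(F_19)| = 15 + 1 = 16.
Hasse bound: |16 − (19+1)| = |-4| = 4 ≤ 2√19 ≈ 8.7178 ✓.


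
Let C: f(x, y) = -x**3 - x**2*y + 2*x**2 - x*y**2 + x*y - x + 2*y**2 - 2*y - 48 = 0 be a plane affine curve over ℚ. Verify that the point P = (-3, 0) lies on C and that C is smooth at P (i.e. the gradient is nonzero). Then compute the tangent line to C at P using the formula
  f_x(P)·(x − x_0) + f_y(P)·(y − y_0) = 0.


Tangent line at P: -40*x - 14*y - 120 = 0.

Step 1: f(-3, 0) = 0, so P lies on C.
Step 2: partial derivatives
  f_x(x, y) = -3*x**2 - 2*x*y + 4*x - y**2 + y - 1, f_y(x, y) = -x**2 - 2*x*y + x + 4*y - 2.
  f_x(P) = -40, f_y(P) = -14 (gradient nonzero, so P is smooth).
Step 3: tangent line at P: -40·(x − -3) + -14·(y − 0) = 0.
Expanding: -40*x - 14*y - 120 = 0.


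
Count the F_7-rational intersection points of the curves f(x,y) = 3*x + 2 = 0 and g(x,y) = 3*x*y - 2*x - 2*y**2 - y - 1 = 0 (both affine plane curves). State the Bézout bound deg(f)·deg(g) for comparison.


Common zeros: {(4, 1)}; count = 1; Bézout bound = 2.

deg(f) = 1, deg(g) = 2, so Bézout bound = 2.
Scan x ∈ F_7. For each x, list the y ∈ F_7 with f(x, y) ≡ 0 and those with g(x, y) ≡ 0 (mod 7); the common zeros in that column are the intersection.
  x = 0: f ≡ 0 at y ∈ ∅; g ≡ 0 at y ∈ {5}; common: ∅.
  x = 1: f ≡ 0 at y ∈ ∅; g ≡ 0 at y ∈ {2, 6}; common: ∅.
  x = 2: f ≡ 0 at y ∈ ∅; g ≡ 0 at y ∈ ∅; common: ∅.
  x = 3: f ≡ 0 at y ∈ ∅; g ≡ 0 at y ∈ {0, 4}; common: ∅.
  x = 4: f ≡ 0 at y ∈ {0, 1, 2, 3, 4, 5, 6}; g ≡ 0 at y ∈ {1}; common: {1}.
  x = 5: f ≡ 0 at y ∈ ∅; g ≡ 0 at y ∈ ∅; common: ∅.
  x = 6: f ≡ 0 at y ∈ ∅; g ≡ 0 at y ∈ ∅; common: ∅.
Collecting: common zeros = {(4, 1)}, so the count is 1.
Comparison with the Bézout bound: 1 ≤ 2 = deg(f)·deg(g), as expected for curves with no common component (the affine F_7-count falls short of the bound because intersections may lie at infinity, over extension fields, or carry multiplicity).


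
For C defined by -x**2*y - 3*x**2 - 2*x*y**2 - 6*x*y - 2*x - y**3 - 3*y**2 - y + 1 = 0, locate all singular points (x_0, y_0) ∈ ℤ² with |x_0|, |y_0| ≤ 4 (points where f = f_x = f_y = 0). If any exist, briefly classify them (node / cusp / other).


Singular points: {(1, -2)}; classification: node.

Compute partial derivatives:
  f_x = -2*x*y - 6*x - 2*y**2 - 6*y - 2.
  f_y = -x**2 - 4*x*y - 6*x - 3*y**2 - 6*y - 1.
Scan x_0 ∈ {−4, ..., 4}. For each x_0, f_y(x_0, y) is a polynomial in y; find its integer roots y ∈ {−4, ..., 4}, then test f_x and f at those candidates.
  x = -4: f_y(-4, y) = -3*y**2 + 10*y + 7; no integer root y with |y| ≤ 4.
  x = -3: f_y(-3, y) = -3*y**2 + 6*y + 8; no integer root y with |y| ≤ 4.
  x = -2: f_y(-2, y) = -3*y**2 + 2*y + 7; no integer root y with |y| ≤ 4.
  x = -1: f_y(-1, y) = -3*y**2 - 2*y + 4; no integer root y with |y| ≤ 4.
  x = 0: f_y(0, y) = -3*y**2 - 6*y - 1; no integer root y with |y| ≤ 4.
  x = 1: f_y(1, y) = -3*y**2 - 10*y - 8; vanishes at y ∈ {-2}. (1, -2): f_x = 0, f = 0 — SINGULAR.
  x = 2: f_y(2, y) = -3*y**2 - 14*y - 17; no integer root y with |y| ≤ 4.
  x = 3: f_y(3, y) = -3*y**2 - 18*y - 28; no integer root y with |y| ≤ 4.
  x = 4: f_y(4, y) = -3*y**2 - 22*y - 41; no integer root y with |y| ≤ 4.
Only singular point on the grid: (1, -2).
Classify: substitute x = 1 + u, y = -2 + v and expand: f = -u**2*v - u**2 - 2*u*v**2 - v**3 + v**2.
No constant or linear terms (consistent with a singular point). Quadratic part: -u**2 + v**2. Cubic part: -u**2*v - 2*u*v**2 - v**3.
The quadratic part v**2 - u**2 = (v − u)(v + u) splits into two distinct linear factors, so there are two distinct tangent lines y − -2 = ±(x − 1) — this is a node (ordinary double point).
Classification: node.


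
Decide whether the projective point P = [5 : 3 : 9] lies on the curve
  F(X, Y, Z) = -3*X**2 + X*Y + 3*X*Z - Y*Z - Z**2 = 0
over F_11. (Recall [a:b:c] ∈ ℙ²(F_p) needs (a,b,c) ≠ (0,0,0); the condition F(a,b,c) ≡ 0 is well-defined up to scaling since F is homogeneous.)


F(5,3,9) ≡ 0 (mod 11); P is on the curve.

Evaluate F(5, 3, 9) term-by-term (mod 11).
  -3*X**2 ↦ -3·25·1·1 = -75
  X*Y ↦ 1·5·3·1 = 15
  3*X*Z ↦ 3·5·1·9 = 135
  -Y*Z ↦ -1·1·3·9 = -27
  -Z**2 ↦ -1·1·1·81 = -81
Sum: F(5, 3, 9) = (-75) + (15) + (135) + (-27) + (-81) = -33.
Reducing mod 11: -33 ≡ 0 (mod 11).
Since F(a, b, c) ≡ 0 (mod 11), P lies on the curve.


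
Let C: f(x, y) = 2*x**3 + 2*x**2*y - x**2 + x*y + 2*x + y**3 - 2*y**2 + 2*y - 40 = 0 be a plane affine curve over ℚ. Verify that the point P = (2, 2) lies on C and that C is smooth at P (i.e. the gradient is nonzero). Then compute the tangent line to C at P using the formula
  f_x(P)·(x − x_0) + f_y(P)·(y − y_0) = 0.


Tangent line at P: 40*x + 16*y - 112 = 0.

Step 1: f(2, 2) = 0, so P lies on C.
Step 2: partial derivatives
  f_x(x, y) = 6*x**2 + 4*x*y - 2*x + y + 2, f_y(x, y) = 2*x**2 + x + 3*y**2 - 4*y + 2.
  f_x(P) = 40, f_y(P) = 16 (gradient nonzero, so P is smooth).
Step 3: tangent line at P: 40·(x − 2) + 16·(y − 2) = 0.
Expanding: 40*x + 16*y - 112 = 0.


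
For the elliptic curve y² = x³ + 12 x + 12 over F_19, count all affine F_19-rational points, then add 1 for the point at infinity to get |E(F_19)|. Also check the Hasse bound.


Affine points = {(1, 5), (1, 14), (2, 5), (2, 14), (5, 8), (5, 11), (10, 7), (10, 12), (13, 3), (13, 16), (14, 6), (14, 13), (16, 5), (16, 14)}; affine count = 14; |E(F_19)| = 15.

Discriminant check: Δ ∝ 4a³ + 27b² = 4·12³ + 27·12² = 4·1728 + 27·144 ≡ 8 (mod 19). Nonzero ⇒ E is nonsingular.
For each x ∈ F_19, compute rhs = x³ + 12·x + 12 mod 19, then count y ∈ F_19 with y² ≡ rhs.
  x = 0: rhs = 12, matching y values: none (0 points).
  x = 1: rhs = 6, matching y values: 5, 14 (2 points).
  x = 2: rhs = 6, matching y values: 5, 14 (2 points).
  x = 3: rhs = 18, matching y values: none (0 points).
  x = 4: rhs = 10, matching y values: none (0 points).
  x = 5: rhs = 7, matching y values: 8, 11 (2 points).
  x = 6: rhs = 15, matching y values: none (0 points).
  x = 7: rhs = 2, matching y values: none (0 points).
  x = 8: rhs = 12, matching y values: none (0 points).
  x = 9: rhs = 13, matching y values: none (0 points).
  x = 10: rhs = 11, matching y values: 7, 12 (2 points).
  x = 11: rhs = 12, matching y values: none (0 points).
  x = 12: rhs = 3, matching y values: none (0 points).
  x = 13: rhs = 9, matching y values: 3, 16 (2 points).
  x = 14: rhs = 17, matching y values: 6, 13 (2 points).
  x = 15: rhs = 14, matching y values: none (0 points).
  x = 16: rhs = 6, matching y values: 5, 14 (2 points).
  x = 17: rhs = 18, matching y values: none (0 points).
  x = 18: rhs = 18, matching y values: none (0 points).
Total affine count: 14.
Full point count |E(F_19)| = 14 + 1 = 15.
Hasse bound: |15 − (19+1)| = |-5| = 5 ≤ 2√19 ≈ 8.7178 ✓.


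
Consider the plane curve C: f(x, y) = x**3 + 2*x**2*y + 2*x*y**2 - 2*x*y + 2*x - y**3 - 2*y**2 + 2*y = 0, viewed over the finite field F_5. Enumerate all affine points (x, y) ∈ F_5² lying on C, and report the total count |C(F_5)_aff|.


Affine F_5-points: {(0, 0), (3, 1), (4, 2)}; count = 3.

For each of the 25 pairs (x, y) ∈ F_5², evaluate f(x, y) mod 5. Record the zeros.
  x = 0: [0↦0, 1↦4, 2↦3, 3↦1, 4↦2]  zeros at y ∈ {0}
  x = 1: [0↦3, 1↦4, 2↦4, 3↦2, 4↦2]  zeros at y ∈ ∅
  x = 2: [0↦2, 1↦4, 2↦4, 3↦1, 4↦4]  zeros at y ∈ ∅
  x = 3: [0↦3, 1↦0, 2↦4, 3↦4, 4↦4]  zeros at y ∈ {1}
  x = 4: [0↦2, 1↦3, 2↦0, 3↦2, 4↦3]  zeros at y ∈ {2}
Collecting zeros: affine points = {(0, 0), (3, 1), (4, 2)}.
Total count |C(F_5)_aff| = 3.


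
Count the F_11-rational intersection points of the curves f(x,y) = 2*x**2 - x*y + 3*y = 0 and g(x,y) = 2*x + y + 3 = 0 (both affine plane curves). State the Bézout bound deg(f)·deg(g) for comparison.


Common zeros: ∅; count = 0; Bézout bound = 2.

deg(f) = 2, deg(g) = 1, so Bézout bound = 2.
Scan x ∈ F_11. For each x, list the y ∈ F_11 with f(x, y) ≡ 0 and those with g(x, y) ≡ 0 (mod 11); the common zeros in that column are the intersection.
  x = 0: f ≡ 0 at y ∈ {0}; g ≡ 0 at y ∈ {8}; common: ∅.
  x = 1: f ≡ 0 at y ∈ {10}; g ≡ 0 at y ∈ {6}; common: ∅.
  x = 2: f ≡ 0 at y ∈ {3}; g ≡ 0 at y ∈ {4}; common: ∅.
  x = 3: f ≡ 0 at y ∈ ∅; g ≡ 0 at y ∈ {2}; common: ∅.
  x = 4: f ≡ 0 at y ∈ {10}; g ≡ 0 at y ∈ {0}; common: ∅.
  x = 5: f ≡ 0 at y ∈ {3}; g ≡ 0 at y ∈ {9}; common: ∅.
  x = 6: f ≡ 0 at y ∈ {2}; g ≡ 0 at y ∈ {7}; common: ∅.
  x = 7: f ≡ 0 at y ∈ {8}; g ≡ 0 at y ∈ {5}; common: ∅.
  x = 8: f ≡ 0 at y ∈ {8}; g ≡ 0 at y ∈ {3}; common: ∅.
  x = 9: f ≡ 0 at y ∈ {5}; g ≡ 0 at y ∈ {1}; common: ∅.
  x = 10: f ≡ 0 at y ∈ {5}; g ≡ 0 at y ∈ {10}; common: ∅.
Collecting: common zeros = ∅, so the count is 0.
Comparison with the Bézout bound: 0 ≤ 2 = deg(f)·deg(g), as expected for curves with no common component (the affine F_11-count falls short of the bound because intersections may lie at infinity, over extension fields, or carry multiplicity).


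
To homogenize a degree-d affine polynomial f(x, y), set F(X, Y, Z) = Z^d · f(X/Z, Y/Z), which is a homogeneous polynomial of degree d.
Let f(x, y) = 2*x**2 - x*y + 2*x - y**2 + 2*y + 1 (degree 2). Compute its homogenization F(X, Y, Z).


F(X, Y, Z) = 2*X**2 - X*Y + 2*X*Z - Y**2 + 2*Y*Z + Z**2

deg(f) = 2.
Substitute x = X/Z, y = Y/Z into f, then multiply by Z^2.
  monomial 2·x^2·y^0 ↦ 2·X^2·Y^0·Z^0.
  monomial -1·x^1·y^1 ↦ -1·X^1·Y^1·Z^0.
  monomial 2·x^1·y^0 ↦ 2·X^1·Y^0·Z^1.
  monomial -1·x^0·y^2 ↦ -1·X^0·Y^2·Z^0.
  monomial 2·x^0·y^1 ↦ 2·X^0·Y^1·Z^1.
  monomial 1·x^0·y^0 ↦ 1·X^0·Y^0·Z^2.
Collecting: F(X, Y, Z) = 2*X**2 - X*Y + 2*X*Z - Y**2 + 2*Y*Z + Z**2.


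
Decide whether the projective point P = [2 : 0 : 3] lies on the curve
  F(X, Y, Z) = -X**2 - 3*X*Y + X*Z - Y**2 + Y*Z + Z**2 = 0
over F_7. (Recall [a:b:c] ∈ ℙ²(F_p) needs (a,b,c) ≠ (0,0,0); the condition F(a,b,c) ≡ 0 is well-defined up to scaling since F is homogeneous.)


F(2,0,3) ≡ 4 (mod 7); P is NOT on the curve.

Evaluate F(2, 0, 3) term-by-term (mod 7).
  -X**2 ↦ -1·4·1·1 = -4
  -3*X*Y ↦ -3·2·0·1 = 0
  X*Z ↦ 1·2·1·3 = 6
  -Y**2 ↦ -1·1·0·1 = 0
  Y*Z ↦ 1·1·0·3 = 0
  Z**2 ↦ 1·1·1·9 = 9
Sum: F(2, 0, 3) = (-4) + (0) + (6) + (0) + (0) + (9) = 11.
Reducing mod 7: 11 ≡ 4 (mod 7).
Since F(a, b, c) ≡ 4 ≠ 0 (mod 7), P does NOT lie on the curve.


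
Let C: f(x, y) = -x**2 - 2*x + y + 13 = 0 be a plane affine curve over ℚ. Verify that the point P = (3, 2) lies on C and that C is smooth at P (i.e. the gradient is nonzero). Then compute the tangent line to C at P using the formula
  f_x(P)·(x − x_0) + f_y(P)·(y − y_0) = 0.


Tangent line at P: -8*x + y + 22 = 0.

Step 1: f(3, 2) = 0, so P lies on C.
Step 2: partial derivatives
  f_x(x, y) = -2*x - 2, f_y(x, y) = 1.
  f_x(P) = -8, f_y(P) = 1 (gradient nonzero, so P is smooth).
Step 3: tangent line at P: -8·(x − 3) + 1·(y − 2) = 0.
Expanding: -8*x + y + 22 = 0.


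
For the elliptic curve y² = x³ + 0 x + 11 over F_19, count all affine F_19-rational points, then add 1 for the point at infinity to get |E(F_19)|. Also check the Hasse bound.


Affine points = {(0, 7), (0, 12), (2, 0), (3, 0), (10, 2), (10, 17), (13, 2), (13, 17), (14, 0), (15, 2), (15, 17)}; affine count = 11; |E(F_19)| = 12.

Discriminant check: Δ ∝ 4a³ + 27b² = 4·0³ + 27·11² = 4·0 + 27·121 ≡ 18 (mod 19). Nonzero ⇒ E is nonsingular.
For each x ∈ F_19, compute rhs = x³ + 0·x + 11 mod 19, then count y ∈ F_19 with y² ≡ rhs.
  x = 0: rhs = 11, matching y values: 7, 12 (2 points).
  x = 1: rhs = 12, matching y values: none (0 points).
  x = 2: rhs = 0, matching y values: 0 (1 points).
  x = 3: rhs = 0, matching y values: 0 (1 points).
  x = 4: rhs = 18, matching y values: none (0 points).
  x = 5: rhs = 3, matching y values: none (0 points).
  x = 6: rhs = 18, matching y values: none (0 points).
  x = 7: rhs = 12, matching y values: none (0 points).
  x = 8: rhs = 10, matching y values: none (0 points).
  x = 9: rhs = 18, matching y values: none (0 points).
  x = 10: rhs = 4, matching y values: 2, 17 (2 points).
  x = 11: rhs = 12, matching y values: none (0 points).
  x = 12: rhs = 10, matching y values: none (0 points).
  x = 13: rhs = 4, matching y values: 2, 17 (2 points).
  x = 14: rhs = 0, matching y values: 0 (1 points).
  x = 15: rhs = 4, matching y values: 2, 17 (2 points).
  x = 16: rhs = 3, matching y values: none (0 points).
  x = 17: rhs = 3, matching y values: none (0 points).
  x = 18: rhs = 10, matching y values: none (0 points).
Total affine count: 11.
Full point count |E(F_19)| = 11 + 1 = 12.
Hasse bound: |12 − (19+1)| = |-8| = 8 ≤ 2√19 ≈ 8.7178 ✓.


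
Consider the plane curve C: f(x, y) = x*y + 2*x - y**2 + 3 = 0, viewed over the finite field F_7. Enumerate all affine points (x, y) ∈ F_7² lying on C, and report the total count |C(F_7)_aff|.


Affine F_7-points: {(1, 4), (2, 0), (2, 2), (4, 1), (4, 3), (5, 6)}; count = 6.

For each of the 49 pairs (x, y) ∈ F_7², evaluate f(x, y) mod 7. Record the zeros.
  x = 0: [0↦3, 1↦2, 2↦6, 3↦1, 4↦1, 5↦6, 6↦2]  zeros at y ∈ ∅
  x = 1: [0↦5, 1↦5, 2↦3, 3↦6, 4↦0, 5↦6, 6↦3]  zeros at y ∈ {4}
  x = 2: [0↦0, 1↦1, 2↦0, 3↦4, 4↦6, 5↦6, 6↦4]  zeros at y ∈ {0, 2}
  x = 3: [0↦2, 1↦4, 2↦4, 3↦2, 4↦5, 5↦6, 6↦5]  zeros at y ∈ ∅
  x = 4: [0↦4, 1↦0, 2↦1, 3↦0, 4↦4, 5↦6, 6↦6]  zeros at y ∈ {1, 3}
  x = 5: [0↦6, 1↦3, 2↦5, 3↦5, 4↦3, 5↦6, 6↦0]  zeros at y ∈ {6}
  x = 6: [0↦1, 1↦6, 2↦2, 3↦3, 4↦2, 5↦6, 6↦1]  zeros at y ∈ ∅
Collecting zeros: affine points = {(1, 4), (2, 0), (2, 2), (4, 1), (4, 3), (5, 6)}.
Total count |C(F_7)_aff| = 6.


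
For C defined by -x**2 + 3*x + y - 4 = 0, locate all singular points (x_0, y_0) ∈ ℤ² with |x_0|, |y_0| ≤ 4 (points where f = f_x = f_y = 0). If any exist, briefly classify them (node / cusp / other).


No singular points in the scanned grid; C is smooth there.

Compute partial derivatives:
  f_x = 3 - 2*x.
  f_y = 1.
f_y = 1 is a nonzero constant, so f_y never vanishes: no point (x, y) can satisfy f = f_x = f_y = 0. In particular no (x, y) ∈ {−4, ..., 4}² is singular; the curve is smooth.


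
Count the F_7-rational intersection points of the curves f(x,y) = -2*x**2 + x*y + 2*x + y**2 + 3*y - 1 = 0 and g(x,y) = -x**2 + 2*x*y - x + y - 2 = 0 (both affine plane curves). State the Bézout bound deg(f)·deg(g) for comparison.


Common zeros: {(3, 3), (3, 5)}; count = 2; Bézout bound = 4.

deg(f) = 2, deg(g) = 2, so Bézout bound = 4.
Scan x ∈ F_7. For each x, list the y ∈ F_7 with f(x, y) ≡ 0 and those with g(x, y) ≡ 0 (mod 7); the common zeros in that column are the intersection.
  x = 0: f ≡ 0 at y ∈ ∅; g ≡ 0 at y ∈ {2}; common: ∅.
  x = 1: f ≡ 0 at y ∈ ∅; g ≡ 0 at y ∈ {6}; common: ∅.
  x = 2: f ≡ 0 at y ∈ ∅; g ≡ 0 at y ∈ {3}; common: ∅.
  x = 3: f ≡ 0 at y ∈ {3, 5}; g ≡ 0 at y ∈ {0, 1, 2, 3, 4, 5, 6}; common: {3, 5}.
  x = 4: f ≡ 0 at y ∈ {2, 5}; g ≡ 0 at y ∈ {4}; common: ∅.
  x = 5: f ≡ 0 at y ∈ {2, 4}; g ≡ 0 at y ∈ {1}; common: ∅.
  x = 6: f ≡ 0 at y ∈ ∅; g ≡ 0 at y ∈ {5}; common: ∅.
Collecting: common zeros = {(3, 3), (3, 5)}, so the count is 2.
Comparison with the Bézout bound: 2 ≤ 4 = deg(f)·deg(g), as expected for curves with no common component (the affine F_7-count falls short of the bound because intersections may lie at infinity, over extension fields, or carry multiplicity).


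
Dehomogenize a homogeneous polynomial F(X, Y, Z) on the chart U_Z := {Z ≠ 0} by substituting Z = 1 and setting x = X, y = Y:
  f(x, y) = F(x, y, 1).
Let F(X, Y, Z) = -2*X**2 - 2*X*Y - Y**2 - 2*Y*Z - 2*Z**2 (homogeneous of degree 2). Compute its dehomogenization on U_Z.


f(x, y) = -2*x**2 - 2*x*y - y**2 - 2*y - 2

On U_Z we set Z = 1. Each monomial c·X^i·Y^j·Z^k in F becomes c·x^i·y^j·1^k = c·x^i·y^j.
Substituting Z = 1: F(X, Y, 1) = -2*x**2 - 2*x*y - y**2 - 2*y - 2.
Note: deg(f) ≤ deg(F) = 2; strict inequality happens when F is divisible by Z (lost terms).


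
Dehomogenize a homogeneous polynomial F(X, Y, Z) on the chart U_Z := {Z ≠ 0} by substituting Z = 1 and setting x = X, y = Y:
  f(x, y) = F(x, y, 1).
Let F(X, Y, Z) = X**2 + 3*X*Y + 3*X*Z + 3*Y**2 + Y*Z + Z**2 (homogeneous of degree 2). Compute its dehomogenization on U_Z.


f(x, y) = x**2 + 3*x*y + 3*x + 3*y**2 + y + 1

On U_Z we set Z = 1. Each monomial c·X^i·Y^j·Z^k in F becomes c·x^i·y^j·1^k = c·x^i·y^j.
Substituting Z = 1: F(X, Y, 1) = x**2 + 3*x*y + 3*x + 3*y**2 + y + 1.
Note: deg(f) ≤ deg(F) = 2; strict inequality happens when F is divisible by Z (lost terms).


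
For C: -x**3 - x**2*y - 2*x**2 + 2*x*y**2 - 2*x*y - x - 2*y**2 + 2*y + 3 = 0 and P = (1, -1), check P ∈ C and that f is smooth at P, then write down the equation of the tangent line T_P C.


Tangent line at P: -2*x - y + 1 = 0.

Step 1: f(1, -1) = 0, so P lies on C.
Step 2: partial derivatives
  f_x(x, y) = -3*x**2 - 2*x*y - 4*x + 2*y**2 - 2*y - 1, f_y(x, y) = -x**2 + 4*x*y - 2*x - 4*y + 2.
  f_x(P) = -2, f_y(P) = -1 (gradient nonzero, so P is smooth).
Step 3: tangent line at P: -2·(x − 1) + -1·(y − -1) = 0.
Expanding: -2*x - y + 1 = 0.


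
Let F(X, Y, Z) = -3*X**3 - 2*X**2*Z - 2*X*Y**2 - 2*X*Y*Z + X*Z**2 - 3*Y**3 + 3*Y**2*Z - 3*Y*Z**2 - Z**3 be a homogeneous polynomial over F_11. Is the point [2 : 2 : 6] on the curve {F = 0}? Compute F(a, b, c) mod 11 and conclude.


F(2,2,6) ≡ 3 (mod 11); P is NOT on the curve.

Evaluate F(2, 2, 6) term-by-term (mod 11).
  -3*X**3 ↦ -3·8·1·1 = -24
  -2*X**2*Z ↦ -2·4·1·6 = -48
  -2*X*Y**2 ↦ -2·2·4·1 = -16
  -2*X*Y*Z ↦ -2·2·2·6 = -48
  X*Z**2 ↦ 1·2·1·36 = 72
  -3*Y**3 ↦ -3·1·8·1 = -24
  3*Y**2*Z ↦ 3·1·4·6 = 72
  -3*Y*Z**2 ↦ -3·1·2·36 = -216
  -Z**3 ↦ -1·1·1·216 = -216
Sum: F(2, 2, 6) = (-24) + (-48) + (-16) + (-48) + (72) + (-24) + (72) + (-216) + (-216) = -448.
Reducing mod 11: -448 ≡ 3 (mod 11).
Since F(a, b, c) ≡ 3 ≠ 0 (mod 11), P does NOT lie on the curve.


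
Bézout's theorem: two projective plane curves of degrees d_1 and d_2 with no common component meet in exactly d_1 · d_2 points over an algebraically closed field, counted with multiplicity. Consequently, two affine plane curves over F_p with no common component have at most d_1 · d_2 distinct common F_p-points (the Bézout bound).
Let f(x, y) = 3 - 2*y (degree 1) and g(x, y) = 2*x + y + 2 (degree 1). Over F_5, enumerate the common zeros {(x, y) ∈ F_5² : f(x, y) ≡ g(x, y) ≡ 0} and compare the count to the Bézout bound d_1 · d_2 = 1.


Common zeros: {(2, 4)}; count = 1; Bézout bound = 1.

deg(f) = 1, deg(g) = 1, so Bézout bound = 1.
Scan x ∈ F_5. For each x, list the y ∈ F_5 with f(x, y) ≡ 0 and those with g(x, y) ≡ 0 (mod 5); the common zeros in that column are the intersection.
  x = 0: f ≡ 0 at y ∈ {4}; g ≡ 0 at y ∈ {3}; common: ∅.
  x = 1: f ≡ 0 at y ∈ {4}; g ≡ 0 at y ∈ {1}; common: ∅.
  x = 2: f ≡ 0 at y ∈ {4}; g ≡ 0 at y ∈ {4}; common: {4}.
  x = 3: f ≡ 0 at y ∈ {4}; g ≡ 0 at y ∈ {2}; common: ∅.
  x = 4: f ≡ 0 at y ∈ {4}; g ≡ 0 at y ∈ {0}; common: ∅.
Collecting: common zeros = {(2, 4)}, so the count is 1.
Comparison with the Bézout bound: 1 ≤ 1 = deg(f)·deg(g), as expected for curves with no common component (the bound is attained).


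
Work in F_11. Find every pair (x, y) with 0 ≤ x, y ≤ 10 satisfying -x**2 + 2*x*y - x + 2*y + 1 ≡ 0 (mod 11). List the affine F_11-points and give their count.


Affine F_11-points: {(0, 5), (1, 3), (2, 10), (3, 0), (4, 3), (5, 7), (6, 10), (7, 0), (8, 7), (9, 5)}; count = 10.

For each of the 121 pairs (x, y) ∈ F_11², evaluate f(x, y) mod 11. Record the zeros.
  x = 0: [0↦1, 1↦3, 2↦5, 3↦7, 4↦9, 5↦0, 6↦2, 7↦4, 8↦6, 9↦8, 10↦10]  zeros at y ∈ {5}
  x = 1: [0↦10, 1↦3, 2↦7, 3↦0, 4↦4, 5↦8, 6↦1, 7↦5, 8↦9, 9↦2, 10↦6]  zeros at y ∈ {3}
  x = 2: [0↦6, 1↦1, 2↦7, 3↦2, 4↦8, 5↦3, 6↦9, 7↦4, 8↦10, 9↦5, 10↦0]  zeros at y ∈ {10}
  x = 3: [0↦0, 1↦8, 2↦5, 3↦2, 4↦10, 5↦7, 6↦4, 7↦1, 8↦9, 9↦6, 10↦3]  zeros at y ∈ {0}
  x = 4: [0↦3, 1↦2, 2↦1, 3↦0, 4↦10, 5↦9, 6↦8, 7↦7, 8↦6, 9↦5, 10↦4]  zeros at y ∈ {3}
  x = 5: [0↦4, 1↦5, 2↦6, 3↦7, 4↦8, 5↦9, 6↦10, 7↦0, 8↦1, 9↦2, 10↦3]  zeros at y ∈ {7}
  x = 6: [0↦3, 1↦6, 2↦9, 3↦1, 4↦4, 5↦7, 6↦10, 7↦2, 8↦5, 9↦8, 10↦0]  zeros at y ∈ {10}
  x = 7: [0↦0, 1↦5, 2↦10, 3↦4, 4↦9, 5↦3, 6↦8, 7↦2, 8↦7, 9↦1, 10↦6]  zeros at y ∈ {0}
  x = 8: [0↦6, 1↦2, 2↦9, 3↦5, 4↦1, 5↦8, 6↦4, 7↦0, 8↦7, 9↦3, 10↦10]  zeros at y ∈ {7}
  x = 9: [0↦10, 1↦8, 2↦6, 3↦4, 4↦2, 5↦0, 6↦9, 7↦7, 8↦5, 9↦3, 10↦1]  zeros at y ∈ {5}
  x = 10: [0↦1, 1↦1, 2↦1, 3↦1, 4↦1, 5↦1, 6↦1, 7↦1, 8↦1, 9↦1, 10↦1]  zeros at y ∈ ∅
Collecting zeros: affine points = {(0, 5), (1, 3), (2, 10), (3, 0), (4, 3), (5, 7), (6, 10), (7, 0), (8, 7), (9, 5)}.
Total count |C(F_11)_aff| = 10.


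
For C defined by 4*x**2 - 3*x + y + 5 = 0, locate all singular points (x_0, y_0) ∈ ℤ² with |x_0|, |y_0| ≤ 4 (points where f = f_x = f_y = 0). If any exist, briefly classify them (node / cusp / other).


No singular points in the scanned grid; C is smooth there.

Compute partial derivatives:
  f_x = 8*x - 3.
  f_y = 1.
f_y = 1 is a nonzero constant, so f_y never vanishes: no point (x, y) can satisfy f = f_x = f_y = 0. In particular no (x, y) ∈ {−4, ..., 4}² is singular; the curve is smooth.


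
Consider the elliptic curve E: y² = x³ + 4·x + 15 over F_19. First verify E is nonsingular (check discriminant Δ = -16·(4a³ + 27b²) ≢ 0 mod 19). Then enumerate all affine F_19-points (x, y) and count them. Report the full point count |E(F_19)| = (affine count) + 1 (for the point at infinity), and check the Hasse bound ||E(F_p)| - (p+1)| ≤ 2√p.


Affine points = {(1, 1), (1, 18), (3, 4), (3, 15), (4, 0), (7, 5), (7, 14), (9, 1), (9, 18), (12, 9), (12, 10), (15, 7), (15, 12)}; affine count = 13; |E(F_19)| = 14.

Discriminant check: Δ ∝ 4a³ + 27b² = 4·4³ + 27·15² = 4·64 + 27·225 ≡ 4 (mod 19). Nonzero ⇒ E is nonsingular.
For each x ∈ F_19, compute rhs = x³ + 4·x + 15 mod 19, then count y ∈ F_19 with y² ≡ rhs.
  x = 0: rhs = 15, matching y values: none (0 points).
  x = 1: rhs = 1, matching y values: 1, 18 (2 points).
  x = 2: rhs = 12, matching y values: none (0 points).
  x = 3: rhs = 16, matching y values: 4, 15 (2 points).
  x = 4: rhs = 0, matching y values: 0 (1 points).
  x = 5: rhs = 8, matching y values: none (0 points).
  x = 6: rhs = 8, matching y values: none (0 points).
  x = 7: rhs = 6, matching y values: 5, 14 (2 points).
  x = 8: rhs = 8, matching y values: none (0 points).
  x = 9: rhs = 1, matching y values: 1, 18 (2 points).
  x = 10: rhs = 10, matching y values: none (0 points).
  x = 11: rhs = 3, matching y values: none (0 points).
  x = 12: rhs = 5, matching y values: 9, 10 (2 points).
  x = 13: rhs = 3, matching y values: none (0 points).
  x = 14: rhs = 3, matching y values: none (0 points).
  x = 15: rhs = 11, matching y values: 7, 12 (2 points).
  x = 16: rhs = 14, matching y values: none (0 points).
  x = 17: rhs = 18, matching y values: none (0 points).
  x = 18: rhs = 10, matching y values: none (0 points).
Total affine count: 13.
Full point count |E(F_19)| = 13 + 1 = 14.
Hasse bound: |14 − (19+1)| = |-6| = 6 ≤ 2√19 ≈ 8.7178 ✓.


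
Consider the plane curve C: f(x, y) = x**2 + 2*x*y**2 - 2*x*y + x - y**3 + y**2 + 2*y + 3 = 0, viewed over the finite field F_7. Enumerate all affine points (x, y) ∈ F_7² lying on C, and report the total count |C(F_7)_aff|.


Affine F_7-points: {(1, 1), (2, 3), (5, 1), (6, 3)}; count = 4.

For each of the 49 pairs (x, y) ∈ F_7², evaluate f(x, y) mod 7. Record the zeros.
  x = 0: [0↦3, 1↦5, 2↦3, 3↦5, 4↦5, 5↦4, 6↦3]  zeros at y ∈ ∅
  x = 1: [0↦5, 1↦0, 2↦2, 3↦5, 4↦3, 5↦4, 6↦2]  zeros at y ∈ {1}
  x = 2: [0↦2, 1↦4, 2↦3, 3↦0, 4↦3, 5↦6, 6↦3]  zeros at y ∈ {3}
  x = 3: [0↦1, 1↦3, 2↦6, 3↦4, 4↦5, 5↦3, 6↦6]  zeros at y ∈ ∅
  x = 4: [0↦2, 1↦4, 2↦4, 3↦3, 4↦2, 5↦2, 6↦4]  zeros at y ∈ ∅
  x = 5: [0↦5, 1↦0, 2↦4, 3↦4, 4↦1, 5↦3, 6↦4]  zeros at y ∈ {1}
  x = 6: [0↦3, 1↦5, 2↦6, 3↦0, 4↦2, 5↦6, 6↦6]  zeros at y ∈ {3}
Collecting zeros: affine points = {(1, 1), (2, 3), (5, 1), (6, 3)}.
Total count |C(F_7)_aff| = 4.


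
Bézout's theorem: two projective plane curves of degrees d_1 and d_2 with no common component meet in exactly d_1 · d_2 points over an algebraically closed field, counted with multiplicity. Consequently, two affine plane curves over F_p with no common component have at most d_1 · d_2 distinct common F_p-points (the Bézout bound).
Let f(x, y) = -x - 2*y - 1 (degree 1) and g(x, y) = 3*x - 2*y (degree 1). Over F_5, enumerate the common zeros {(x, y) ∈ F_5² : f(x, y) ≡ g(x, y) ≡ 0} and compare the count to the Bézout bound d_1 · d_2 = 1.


Common zeros: {(1, 4)}; count = 1; Bézout bound = 1.

deg(f) = 1, deg(g) = 1, so Bézout bound = 1.
Scan x ∈ F_5. For each x, list the y ∈ F_5 with f(x, y) ≡ 0 and those with g(x, y) ≡ 0 (mod 5); the common zeros in that column are the intersection.
  x = 0: f ≡ 0 at y ∈ {2}; g ≡ 0 at y ∈ {0}; common: ∅.
  x = 1: f ≡ 0 at y ∈ {4}; g ≡ 0 at y ∈ {4}; common: {4}.
  x = 2: f ≡ 0 at y ∈ {1}; g ≡ 0 at y ∈ {3}; common: ∅.
  x = 3: f ≡ 0 at y ∈ {3}; g ≡ 0 at y ∈ {2}; common: ∅.
  x = 4: f ≡ 0 at y ∈ {0}; g ≡ 0 at y ∈ {1}; common: ∅.
Collecting: common zeros = {(1, 4)}, so the count is 1.
Comparison with the Bézout bound: 1 ≤ 1 = deg(f)·deg(g), as expected for curves with no common component (the bound is attained).


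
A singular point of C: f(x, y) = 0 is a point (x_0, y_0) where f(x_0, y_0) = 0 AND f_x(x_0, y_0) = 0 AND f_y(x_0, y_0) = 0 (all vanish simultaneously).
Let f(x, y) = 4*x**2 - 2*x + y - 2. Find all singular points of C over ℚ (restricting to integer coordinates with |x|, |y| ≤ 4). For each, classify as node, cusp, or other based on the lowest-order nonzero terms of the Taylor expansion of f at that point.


No singular points in the scanned grid; C is smooth there.

Compute partial derivatives:
  f_x = 8*x - 2.
  f_y = 1.
f_y = 1 is a nonzero constant, so f_y never vanishes: no point (x, y) can satisfy f = f_x = f_y = 0. In particular no (x, y) ∈ {−4, ..., 4}² is singular; the curve is smooth.


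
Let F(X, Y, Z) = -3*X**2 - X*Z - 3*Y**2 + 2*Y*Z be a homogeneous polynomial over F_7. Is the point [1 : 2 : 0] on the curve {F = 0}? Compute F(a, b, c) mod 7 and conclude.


F(1,2,0) ≡ 6 (mod 7); P is NOT on the curve.

Evaluate F(1, 2, 0) term-by-term (mod 7).
  -3*X**2 ↦ -3·1·1·1 = -3
  -X*Z ↦ -1·1·1·0 = 0
  -3*Y**2 ↦ -3·1·4·1 = -12
  2*Y*Z ↦ 2·1·2·0 = 0
Sum: F(1, 2, 0) = (-3) + (0) + (-12) + (0) = -15.
Reducing mod 7: -15 ≡ 6 (mod 7).
Since F(a, b, c) ≡ 6 ≠ 0 (mod 7), P does NOT lie on the curve.


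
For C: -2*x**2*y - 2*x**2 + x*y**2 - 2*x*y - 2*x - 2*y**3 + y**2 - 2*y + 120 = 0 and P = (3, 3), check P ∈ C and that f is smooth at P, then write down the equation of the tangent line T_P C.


Tangent line at P: -47*x - 56*y + 309 = 0.

Step 1: f(3, 3) = 0, so P lies on C.
Step 2: partial derivatives
  f_x(x, y) = -4*x*y - 4*x + y**2 - 2*y - 2, f_y(x, y) = -2*x**2 + 2*x*y - 2*x - 6*y**2 + 2*y - 2.
  f_x(P) = -47, f_y(P) = -56 (gradient nonzero, so P is smooth).
Step 3: tangent line at P: -47·(x − 3) + -56·(y − 3) = 0.
Expanding: -47*x - 56*y + 309 = 0.
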